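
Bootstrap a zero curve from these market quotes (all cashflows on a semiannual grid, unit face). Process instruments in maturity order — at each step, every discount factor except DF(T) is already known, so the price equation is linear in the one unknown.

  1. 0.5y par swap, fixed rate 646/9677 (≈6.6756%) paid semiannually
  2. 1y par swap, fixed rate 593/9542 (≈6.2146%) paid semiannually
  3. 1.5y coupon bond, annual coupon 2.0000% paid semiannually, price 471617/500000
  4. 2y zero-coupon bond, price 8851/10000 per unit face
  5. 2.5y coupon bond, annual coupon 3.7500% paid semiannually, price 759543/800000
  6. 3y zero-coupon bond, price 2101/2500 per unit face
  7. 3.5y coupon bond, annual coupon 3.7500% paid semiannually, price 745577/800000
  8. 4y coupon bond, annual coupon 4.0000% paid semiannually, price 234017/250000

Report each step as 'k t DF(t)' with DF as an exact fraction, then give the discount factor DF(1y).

step 1 [0.5y] swap r/2=323/9677: DF=(1 − 323/9677·(0))/(1+323/9677) = 9677/10000 ≈ 0.967700
step 2 [1y] swap r/2=593/19084: DF=(1 − 593/19084·(0.967700))/(1+593/19084) = 9407/10000 ≈ 0.940700
step 3 [1.5y] bond c/2=1/100: DF=(471617/500000 − 1/100·(0.967700+0.940700))/(1+1/100) = 183/200 ≈ 0.915000
step 4 [2y] zero: DF = P = 8851/10000 ≈ 0.885100
step 5 [2.5y] bond c/2=3/160: DF=(759543/800000 − 3/160·(0.967700+0.940700+0.915000+0.885100))/(1+3/160) = 8637/10000 ≈ 0.863700
step 6 [3y] zero: DF = P = 2101/2500 ≈ 0.840400
step 7 [3.5y] bond c/2=3/160: DF=(745577/800000 − 3/160·(0.967700+0.940700+0.915000+0.885100+0.863700+0.840400))/(1+3/160) = 1019/1250 ≈ 0.815200
step 8 [4y] bond c/2=1/50: DF=(234017/250000 − 1/50·(0.967700+0.940700+0.915000+0.885100+0.863700+0.840400+0.815200))/(1+1/50) = 1989/2500 ≈ 0.795600

1 1/2 9677/10000
2 1 9407/10000
3 3/2 183/200
4 2 8851/10000
5 5/2 8637/10000
6 3 2101/2500
7 7/2 1019/1250
8 4 1989/2500
DF(1y) = 9407/10000 ≈ 0.940700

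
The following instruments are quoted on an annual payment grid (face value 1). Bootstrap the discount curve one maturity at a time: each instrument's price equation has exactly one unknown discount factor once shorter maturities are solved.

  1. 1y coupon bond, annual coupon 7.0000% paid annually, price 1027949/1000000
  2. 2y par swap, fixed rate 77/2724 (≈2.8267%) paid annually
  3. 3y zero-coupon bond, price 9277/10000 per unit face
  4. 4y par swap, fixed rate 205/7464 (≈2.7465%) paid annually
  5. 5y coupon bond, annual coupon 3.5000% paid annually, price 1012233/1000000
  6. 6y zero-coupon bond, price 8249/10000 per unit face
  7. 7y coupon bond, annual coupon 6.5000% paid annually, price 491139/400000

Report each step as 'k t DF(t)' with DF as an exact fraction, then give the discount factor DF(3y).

step 1 [1y] bond c/1=7/100: DF=(1027949/1000000 − 7/100·(0))/(1+7/100) = 9607/10000 ≈ 0.960700
step 2 [2y] swap r/1=77/2724: DF=(1 − 77/2724·(0.960700))/(1+77/2724) = 9461/10000 ≈ 0.946100
step 3 [3y] zero: DF = P = 9277/10000 ≈ 0.927700
step 4 [4y] swap r/1=205/7464: DF=(1 − 205/7464·(0.960700+0.946100+0.927700))/(1+205/7464) = 359/400 ≈ 0.897500
step 5 [5y] bond c/1=7/200: DF=(1012233/1000000 − 7/200·(0.960700+0.946100+0.927700+0.897500))/(1+7/200) = 4259/5000 ≈ 0.851800
step 6 [6y] zero: DF = P = 8249/10000 ≈ 0.824900
step 7 [7y] bond c/1=13/200: DF=(491139/400000 − 13/200·(0.960700+0.946100+0.927700+0.897500+0.851800+0.824900))/(1+13/200) = 2057/2500 ≈ 0.822800

1 1 9607/10000
2 2 9461/10000
3 3 9277/10000
4 4 359/400
5 5 4259/5000
6 6 8249/10000
7 7 2057/2500
DF(3y) = 9277/10000 ≈ 0.927700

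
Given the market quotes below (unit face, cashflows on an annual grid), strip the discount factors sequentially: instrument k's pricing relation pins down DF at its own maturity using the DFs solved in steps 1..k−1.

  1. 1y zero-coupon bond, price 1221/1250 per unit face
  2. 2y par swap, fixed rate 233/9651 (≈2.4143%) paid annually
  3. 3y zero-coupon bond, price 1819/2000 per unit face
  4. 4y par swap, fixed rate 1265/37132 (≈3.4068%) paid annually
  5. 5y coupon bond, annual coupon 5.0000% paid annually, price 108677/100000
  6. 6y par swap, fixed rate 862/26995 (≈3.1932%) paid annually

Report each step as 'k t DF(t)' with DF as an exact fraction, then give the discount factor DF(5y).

step 1 [1y] zero: DF = P = 1221/1250 ≈ 0.976800
step 2 [2y] swap r/1=233/9651: DF=(1 − 233/9651·(0.976800))/(1+233/9651) = 4767/5000 ≈ 0.953400
step 3 [3y] zero: DF = P = 1819/2000 ≈ 0.909500
step 4 [4y] swap r/1=1265/37132: DF=(1 − 1265/37132·(0.976800+0.953400+0.909500))/(1+1265/37132) = 1747/2000 ≈ 0.873500
step 5 [5y] bond c/1=1/20: DF=(108677/100000 − 1/20·(0.976800+0.953400+0.909500+0.873500))/(1+1/20) = 4291/5000 ≈ 0.858200
step 6 [6y] swap r/1=862/26995: DF=(1 − 862/26995·(0.976800+0.953400+0.909500+0.873500+0.858200))/(1+862/26995) = 2069/2500 ≈ 0.827600

1 1 1221/1250
2 2 4767/5000
3 3 1819/2000
4 4 1747/2000
5 5 4291/5000
6 6 2069/2500
DF(5y) = 4291/5000 ≈ 0.858200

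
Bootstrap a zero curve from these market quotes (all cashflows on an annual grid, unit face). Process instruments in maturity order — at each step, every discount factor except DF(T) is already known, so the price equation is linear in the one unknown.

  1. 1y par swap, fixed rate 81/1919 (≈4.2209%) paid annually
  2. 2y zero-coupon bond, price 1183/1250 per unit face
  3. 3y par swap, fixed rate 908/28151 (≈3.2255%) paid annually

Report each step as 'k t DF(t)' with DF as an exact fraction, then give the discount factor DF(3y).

1 1 1919/2000
2 2 1183/1250
3 3 2273/2500
DF(3y) = 2273/2500 ≈ 0.909200

step 1 [1y] swap r/1=81/1919: DF=(1 − 81/1919·(0))/(1+81/1919) = 1919/2000 ≈ 0.959500
step 2 [2y] zero: DF = P = 1183/1250 ≈ 0.946400
step 3 [3y] swap r/1=908/28151: DF=(1 − 908/28151·(0.959500+0.946400))/(1+908/28151) = 2273/2500 ≈ 0.909200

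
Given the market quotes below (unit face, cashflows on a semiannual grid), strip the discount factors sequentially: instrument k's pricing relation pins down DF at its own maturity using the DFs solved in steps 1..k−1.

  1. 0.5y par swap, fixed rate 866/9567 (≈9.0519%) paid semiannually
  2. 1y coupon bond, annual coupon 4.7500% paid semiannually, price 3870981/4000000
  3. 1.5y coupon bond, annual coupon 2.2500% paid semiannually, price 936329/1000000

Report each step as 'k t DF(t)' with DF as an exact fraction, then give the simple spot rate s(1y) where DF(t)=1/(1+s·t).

1 1/2 9567/10000
2 1 9231/10000
3 3/2 181/200
s(1y) = (1/(9231/10000) − 1)/(1) = 769/9231 ≈ 8.3306%

step 1 [0.5y] swap r/2=433/9567: DF=(1 − 433/9567·(0))/(1+433/9567) = 9567/10000 ≈ 0.956700
step 2 [1y] bond c/2=19/800: DF=(3870981/4000000 − 19/800·(0.956700))/(1+19/800) = 9231/10000 ≈ 0.923100
step 3 [1.5y] bond c/2=9/800: DF=(936329/1000000 − 9/800·(0.956700+0.923100))/(1+9/800) = 181/200 ≈ 0.905000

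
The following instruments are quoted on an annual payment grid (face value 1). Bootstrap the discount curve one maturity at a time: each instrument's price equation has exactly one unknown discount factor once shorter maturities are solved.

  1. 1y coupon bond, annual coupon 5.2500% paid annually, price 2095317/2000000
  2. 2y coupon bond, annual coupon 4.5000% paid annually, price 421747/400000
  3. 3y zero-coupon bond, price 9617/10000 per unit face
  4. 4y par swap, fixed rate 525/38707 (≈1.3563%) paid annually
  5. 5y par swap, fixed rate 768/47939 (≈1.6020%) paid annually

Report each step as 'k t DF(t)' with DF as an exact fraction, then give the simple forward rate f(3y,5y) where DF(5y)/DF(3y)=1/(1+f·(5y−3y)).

step 1 [1y] bond c/1=21/400: DF=(2095317/2000000 − 21/400·(0))/(1+21/400) = 4977/5000 ≈ 0.995400
step 2 [2y] bond c/1=9/200: DF=(421747/400000 − 9/200·(0.995400))/(1+9/200) = 9661/10000 ≈ 0.966100
step 3 [3y] zero: DF = P = 9617/10000 ≈ 0.961700
step 4 [4y] swap r/1=525/38707: DF=(1 − 525/38707·(0.995400+0.966100+0.961700))/(1+525/38707) = 379/400 ≈ 0.947500
step 5 [5y] swap r/1=768/47939: DF=(1 − 768/47939·(0.995400+0.966100+0.961700+0.947500))/(1+768/47939) = 577/625 ≈ 0.923200

1 1 4977/5000
2 2 9661/10000
3 3 9617/10000
4 4 379/400
5 5 577/625
f(3y,5y) = ((9617/10000)/(577/625) − 1)/(2) = 385/18464 ≈ 2.0851%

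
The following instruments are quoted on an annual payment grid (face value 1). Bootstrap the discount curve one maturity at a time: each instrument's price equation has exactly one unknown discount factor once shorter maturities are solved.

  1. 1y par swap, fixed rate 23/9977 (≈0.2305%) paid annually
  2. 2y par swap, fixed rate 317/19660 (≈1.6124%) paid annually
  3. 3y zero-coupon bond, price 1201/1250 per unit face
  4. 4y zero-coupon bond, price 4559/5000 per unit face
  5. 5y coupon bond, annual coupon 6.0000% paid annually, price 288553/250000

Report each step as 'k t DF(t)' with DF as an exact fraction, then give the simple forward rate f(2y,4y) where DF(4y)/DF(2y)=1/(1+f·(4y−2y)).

1 1 9977/10000
2 2 9683/10000
3 3 1201/1250
4 4 4559/5000
5 5 2179/2500
f(2y,4y) = ((9683/10000)/(4559/5000) − 1)/(2) = 565/18236 ≈ 3.0983%

step 1 [1y] swap r/1=23/9977: DF=(1 − 23/9977·(0))/(1+23/9977) = 9977/10000 ≈ 0.997700
step 2 [2y] swap r/1=317/19660: DF=(1 − 317/19660·(0.997700))/(1+317/19660) = 9683/10000 ≈ 0.968300
step 3 [3y] zero: DF = P = 1201/1250 ≈ 0.960800
step 4 [4y] zero: DF = P = 4559/5000 ≈ 0.911800
step 5 [5y] bond c/1=3/50: DF=(288553/250000 − 3/50·(0.997700+0.968300+0.960800+0.911800))/(1+3/50) = 2179/2500 ≈ 0.871600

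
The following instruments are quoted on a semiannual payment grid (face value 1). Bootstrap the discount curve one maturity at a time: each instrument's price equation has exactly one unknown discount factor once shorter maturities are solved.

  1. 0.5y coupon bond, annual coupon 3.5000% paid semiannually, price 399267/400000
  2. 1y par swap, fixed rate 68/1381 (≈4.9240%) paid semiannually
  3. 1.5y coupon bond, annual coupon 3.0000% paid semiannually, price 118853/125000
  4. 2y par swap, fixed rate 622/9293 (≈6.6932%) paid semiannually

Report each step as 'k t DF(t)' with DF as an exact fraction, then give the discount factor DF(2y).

step 1 [0.5y] bond c/2=7/400: DF=(399267/400000 − 7/400·(0))/(1+7/400) = 981/1000 ≈ 0.981000
step 2 [1y] swap r/2=34/1381: DF=(1 − 34/1381·(0.981000))/(1+34/1381) = 2381/2500 ≈ 0.952400
step 3 [1.5y] bond c/2=3/200: DF=(118853/125000 − 3/200·(0.981000+0.952400))/(1+3/200) = 4541/5000 ≈ 0.908200
step 4 [2y] swap r/2=311/9293: DF=(1 − 311/9293·(0.981000+0.952400+0.908200))/(1+311/9293) = 2189/2500 ≈ 0.875600

1 1/2 981/1000
2 1 2381/2500
3 3/2 4541/5000
4 2 2189/2500
DF(2y) = 2189/2500 ≈ 0.875600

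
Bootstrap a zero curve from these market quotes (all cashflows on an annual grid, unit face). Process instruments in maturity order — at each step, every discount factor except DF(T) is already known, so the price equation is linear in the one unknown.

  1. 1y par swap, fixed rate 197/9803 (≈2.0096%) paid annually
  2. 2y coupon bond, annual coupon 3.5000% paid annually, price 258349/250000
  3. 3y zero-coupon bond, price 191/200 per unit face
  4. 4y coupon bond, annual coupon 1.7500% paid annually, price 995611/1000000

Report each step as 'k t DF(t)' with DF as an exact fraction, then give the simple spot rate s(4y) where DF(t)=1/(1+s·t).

step 1 [1y] swap r/1=197/9803: DF=(1 − 197/9803·(0))/(1+197/9803) = 9803/10000 ≈ 0.980300
step 2 [2y] bond c/1=7/200: DF=(258349/250000 − 7/200·(0.980300))/(1+7/200) = 9653/10000 ≈ 0.965300
step 3 [3y] zero: DF = P = 191/200 ≈ 0.955000
step 4 [4y] bond c/1=7/400: DF=(995611/1000000 − 7/400·(0.980300+0.965300+0.955000))/(1+7/400) = 4643/5000 ≈ 0.928600

1 1 9803/10000
2 2 9653/10000
3 3 191/200
4 4 4643/5000
s(4y) = (1/(4643/5000) − 1)/(4) = 357/18572 ≈ 1.9222%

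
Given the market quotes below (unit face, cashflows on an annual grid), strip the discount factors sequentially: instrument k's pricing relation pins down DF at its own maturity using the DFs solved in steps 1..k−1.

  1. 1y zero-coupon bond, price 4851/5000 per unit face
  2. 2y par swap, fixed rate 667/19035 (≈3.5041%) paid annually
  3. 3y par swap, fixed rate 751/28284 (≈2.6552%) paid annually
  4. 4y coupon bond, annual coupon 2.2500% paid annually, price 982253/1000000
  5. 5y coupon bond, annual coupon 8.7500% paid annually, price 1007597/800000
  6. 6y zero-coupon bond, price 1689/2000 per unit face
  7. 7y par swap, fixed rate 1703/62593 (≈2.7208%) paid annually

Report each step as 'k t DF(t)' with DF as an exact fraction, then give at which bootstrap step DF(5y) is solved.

1 1 4851/5000
2 2 9333/10000
3 3 9249/10000
4 4 1123/1250
5 5 8583/10000
6 6 1689/2000
7 7 8297/10000
DF(5y) is solved at step 5

step 1 [1y] zero: DF = P = 4851/5000 ≈ 0.970200
step 2 [2y] swap r/1=667/19035: DF=(1 − 667/19035·(0.970200))/(1+667/19035) = 9333/10000 ≈ 0.933300
step 3 [3y] swap r/1=751/28284: DF=(1 − 751/28284·(0.970200+0.933300))/(1+751/28284) = 9249/10000 ≈ 0.924900
step 4 [4y] bond c/1=9/400: DF=(982253/1000000 − 9/400·(0.970200+0.933300+0.924900))/(1+9/400) = 1123/1250 ≈ 0.898400
step 5 [5y] bond c/1=7/80: DF=(1007597/800000 − 7/80·(0.970200+0.933300+0.924900+0.898400))/(1+7/80) = 8583/10000 ≈ 0.858300
step 6 [6y] zero: DF = P = 1689/2000 ≈ 0.844500
step 7 [7y] swap r/1=1703/62593: DF=(1 − 1703/62593·(0.970200+0.933300+0.924900+0.898400+0.858300+0.844500))/(1+1703/62593) = 8297/10000 ≈ 0.829700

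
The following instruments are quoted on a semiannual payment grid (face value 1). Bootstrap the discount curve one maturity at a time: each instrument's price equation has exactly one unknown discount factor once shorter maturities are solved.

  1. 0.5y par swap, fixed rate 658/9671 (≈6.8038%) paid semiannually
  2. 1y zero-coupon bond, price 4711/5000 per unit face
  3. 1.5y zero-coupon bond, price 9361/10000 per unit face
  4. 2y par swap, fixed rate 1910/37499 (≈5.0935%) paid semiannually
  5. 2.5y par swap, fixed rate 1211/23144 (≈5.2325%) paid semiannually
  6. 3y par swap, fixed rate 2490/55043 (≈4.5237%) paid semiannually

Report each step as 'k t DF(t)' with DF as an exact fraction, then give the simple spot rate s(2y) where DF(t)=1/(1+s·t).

1 1/2 9671/10000
2 1 4711/5000
3 3/2 9361/10000
4 2 1809/2000
5 5/2 8789/10000
6 3 1751/2000
s(2y) = (1/(1809/2000) − 1)/(2) = 191/3618 ≈ 5.2792%

step 1 [0.5y] swap r/2=329/9671: DF=(1 − 329/9671·(0))/(1+329/9671) = 9671/10000 ≈ 0.967100
step 2 [1y] zero: DF = P = 4711/5000 ≈ 0.942200
step 3 [1.5y] zero: DF = P = 9361/10000 ≈ 0.936100
step 4 [2y] swap r/2=955/37499: DF=(1 − 955/37499·(0.967100+0.942200+0.936100))/(1+955/37499) = 1809/2000 ≈ 0.904500
step 5 [2.5y] swap r/2=1211/46288: DF=(1 − 1211/46288·(0.967100+0.942200+0.936100+0.904500))/(1+1211/46288) = 8789/10000 ≈ 0.878900
step 6 [3y] swap r/2=1245/55043: DF=(1 − 1245/55043·(0.967100+0.942200+0.936100+0.904500+0.878900))/(1+1245/55043) = 1751/2000 ≈ 0.875500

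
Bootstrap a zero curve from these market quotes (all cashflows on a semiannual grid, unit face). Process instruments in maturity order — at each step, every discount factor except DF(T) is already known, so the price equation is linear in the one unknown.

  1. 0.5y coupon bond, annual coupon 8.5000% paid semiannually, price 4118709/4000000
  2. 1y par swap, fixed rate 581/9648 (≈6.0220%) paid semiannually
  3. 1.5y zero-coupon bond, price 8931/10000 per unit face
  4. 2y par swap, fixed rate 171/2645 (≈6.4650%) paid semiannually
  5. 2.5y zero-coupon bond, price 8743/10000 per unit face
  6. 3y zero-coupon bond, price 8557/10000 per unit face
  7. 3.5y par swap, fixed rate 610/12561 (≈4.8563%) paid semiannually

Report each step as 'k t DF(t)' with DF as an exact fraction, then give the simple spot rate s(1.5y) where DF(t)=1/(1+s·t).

1 1/2 9877/10000
2 1 9419/10000
3 3/2 8931/10000
4 2 8803/10000
5 5/2 8743/10000
6 3 8557/10000
7 7/2 339/400
s(1.5y) = (1/(8931/10000) − 1)/(3/2) = 2138/26793 ≈ 7.9797%

step 1 [0.5y] bond c/2=17/400: DF=(4118709/4000000 − 17/400·(0))/(1+17/400) = 9877/10000 ≈ 0.987700
step 2 [1y] swap r/2=581/19296: DF=(1 − 581/19296·(0.987700))/(1+581/19296) = 9419/10000 ≈ 0.941900
step 3 [1.5y] zero: DF = P = 8931/10000 ≈ 0.893100
step 4 [2y] swap r/2=171/5290: DF=(1 − 171/5290·(0.987700+0.941900+0.893100))/(1+171/5290) = 8803/10000 ≈ 0.880300
step 5 [2.5y] zero: DF = P = 8743/10000 ≈ 0.874300
step 6 [3y] zero: DF = P = 8557/10000 ≈ 0.855700
step 7 [3.5y] swap r/2=305/12561: DF=(1 − 305/12561·(0.987700+0.941900+0.893100+0.880300+0.874300+0.855700))/(1+305/12561) = 339/400 ≈ 0.847500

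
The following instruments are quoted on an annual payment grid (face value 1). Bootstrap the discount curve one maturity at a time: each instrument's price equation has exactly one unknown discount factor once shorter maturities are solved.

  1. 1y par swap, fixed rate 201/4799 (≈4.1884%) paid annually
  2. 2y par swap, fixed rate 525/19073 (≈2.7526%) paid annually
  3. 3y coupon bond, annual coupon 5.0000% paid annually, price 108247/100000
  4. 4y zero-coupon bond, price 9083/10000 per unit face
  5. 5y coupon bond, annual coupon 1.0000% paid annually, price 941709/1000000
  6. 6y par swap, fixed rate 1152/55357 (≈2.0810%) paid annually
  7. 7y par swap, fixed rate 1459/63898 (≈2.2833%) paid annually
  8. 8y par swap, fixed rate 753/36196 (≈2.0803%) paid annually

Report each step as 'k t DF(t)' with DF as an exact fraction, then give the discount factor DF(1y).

step 1 [1y] swap r/1=201/4799: DF=(1 − 201/4799·(0))/(1+201/4799) = 4799/5000 ≈ 0.959800
step 2 [2y] swap r/1=525/19073: DF=(1 − 525/19073·(0.959800))/(1+525/19073) = 379/400 ≈ 0.947500
step 3 [3y] bond c/1=1/20: DF=(108247/100000 − 1/20·(0.959800+0.947500))/(1+1/20) = 9401/10000 ≈ 0.940100
step 4 [4y] zero: DF = P = 9083/10000 ≈ 0.908300
step 5 [5y] bond c/1=1/100: DF=(941709/1000000 − 1/100·(0.959800+0.947500+0.940100+0.908300))/(1+1/100) = 1119/1250 ≈ 0.895200
step 6 [6y] swap r/1=1152/55357: DF=(1 − 1152/55357·(0.959800+0.947500+0.940100+0.908300+0.895200))/(1+1152/55357) = 553/625 ≈ 0.884800
step 7 [7y] swap r/1=1459/63898: DF=(1 − 1459/63898·(0.959800+0.947500+0.940100+0.908300+0.895200+0.884800))/(1+1459/63898) = 8541/10000 ≈ 0.854100
step 8 [8y] swap r/1=753/36196: DF=(1 − 753/36196·(0.959800+0.947500+0.940100+0.908300+0.895200+0.884800+0.854100))/(1+753/36196) = 4247/5000 ≈ 0.849400

1 1 4799/5000
2 2 379/400
3 3 9401/10000
4 4 9083/10000
5 5 1119/1250
6 6 553/625
7 7 8541/10000
8 8 4247/5000
DF(1y) = 4799/5000 ≈ 0.959800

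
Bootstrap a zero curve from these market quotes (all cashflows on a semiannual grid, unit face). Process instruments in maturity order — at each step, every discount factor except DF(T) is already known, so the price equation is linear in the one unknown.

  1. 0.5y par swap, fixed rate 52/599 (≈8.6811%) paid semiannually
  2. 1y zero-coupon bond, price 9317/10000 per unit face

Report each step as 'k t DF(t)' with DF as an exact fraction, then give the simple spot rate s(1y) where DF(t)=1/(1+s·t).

step 1 [0.5y] swap r/2=26/599: DF=(1 − 26/599·(0))/(1+26/599) = 599/625 ≈ 0.958400
step 2 [1y] zero: DF = P = 9317/10000 ≈ 0.931700

1 1/2 599/625
2 1 9317/10000
s(1y) = (1/(9317/10000) − 1)/(1) = 683/9317 ≈ 7.3307%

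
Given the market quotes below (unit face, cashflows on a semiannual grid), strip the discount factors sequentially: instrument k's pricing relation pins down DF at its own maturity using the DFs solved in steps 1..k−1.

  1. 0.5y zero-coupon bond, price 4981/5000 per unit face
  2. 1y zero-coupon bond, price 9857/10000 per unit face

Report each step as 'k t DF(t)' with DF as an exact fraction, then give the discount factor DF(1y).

step 1 [0.5y] zero: DF = P = 4981/5000 ≈ 0.996200
step 2 [1y] zero: DF = P = 9857/10000 ≈ 0.985700

1 1/2 4981/5000
2 1 9857/10000
DF(1y) = 9857/10000 ≈ 0.985700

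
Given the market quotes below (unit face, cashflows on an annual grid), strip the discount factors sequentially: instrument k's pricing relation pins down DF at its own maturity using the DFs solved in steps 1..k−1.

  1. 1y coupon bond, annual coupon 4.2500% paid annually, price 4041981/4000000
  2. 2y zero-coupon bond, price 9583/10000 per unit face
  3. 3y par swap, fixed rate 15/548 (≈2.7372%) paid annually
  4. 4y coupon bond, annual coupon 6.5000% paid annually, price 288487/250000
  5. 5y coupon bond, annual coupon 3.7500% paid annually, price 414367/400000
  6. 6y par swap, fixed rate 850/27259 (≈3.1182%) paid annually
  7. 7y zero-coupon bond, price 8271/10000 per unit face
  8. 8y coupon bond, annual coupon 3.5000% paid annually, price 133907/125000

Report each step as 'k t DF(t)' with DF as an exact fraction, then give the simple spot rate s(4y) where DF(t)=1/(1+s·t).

step 1 [1y] bond c/1=17/400: DF=(4041981/4000000 − 17/400·(0))/(1+17/400) = 9693/10000 ≈ 0.969300
step 2 [2y] zero: DF = P = 9583/10000 ≈ 0.958300
step 3 [3y] swap r/1=15/548: DF=(1 − 15/548·(0.969300+0.958300))/(1+15/548) = 461/500 ≈ 0.922000
step 4 [4y] bond c/1=13/200: DF=(288487/250000 − 13/200·(0.969300+0.958300+0.922000))/(1+13/200) = 1137/1250 ≈ 0.909600
step 5 [5y] bond c/1=3/80: DF=(414367/400000 − 3/80·(0.969300+0.958300+0.922000+0.909600))/(1+3/80) = 4313/5000 ≈ 0.862600
step 6 [6y] swap r/1=850/27259: DF=(1 − 850/27259·(0.969300+0.958300+0.922000+0.909600+0.862600))/(1+850/27259) = 83/100 ≈ 0.830000
step 7 [7y] zero: DF = P = 8271/10000 ≈ 0.827100
step 8 [8y] bond c/1=7/200: DF=(133907/125000 − 7/200·(0.969300+0.958300+0.922000+0.909600+0.862600+0.830000+0.827100))/(1+7/200) = 8227/10000 ≈ 0.822700

1 1 9693/10000
2 2 9583/10000
3 3 461/500
4 4 1137/1250
5 5 4313/5000
6 6 83/100
7 7 8271/10000
8 8 8227/10000
s(4y) = (1/(1137/1250) − 1)/(4) = 113/4548 ≈ 2.4846%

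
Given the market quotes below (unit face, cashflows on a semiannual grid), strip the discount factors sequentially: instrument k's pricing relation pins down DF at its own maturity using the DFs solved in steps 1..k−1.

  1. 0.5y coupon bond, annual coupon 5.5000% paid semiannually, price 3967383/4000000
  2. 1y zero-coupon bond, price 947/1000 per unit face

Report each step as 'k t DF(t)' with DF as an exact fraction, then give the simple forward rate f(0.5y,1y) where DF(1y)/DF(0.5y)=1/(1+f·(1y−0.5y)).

step 1 [0.5y] bond c/2=11/400: DF=(3967383/4000000 − 11/400·(0))/(1+11/400) = 9653/10000 ≈ 0.965300
step 2 [1y] zero: DF = P = 947/1000 ≈ 0.947000

1 1/2 9653/10000
2 1 947/1000
f(0.5y,1y) = ((9653/10000)/(947/1000) − 1)/(1/2) = 183/4735 ≈ 3.8648%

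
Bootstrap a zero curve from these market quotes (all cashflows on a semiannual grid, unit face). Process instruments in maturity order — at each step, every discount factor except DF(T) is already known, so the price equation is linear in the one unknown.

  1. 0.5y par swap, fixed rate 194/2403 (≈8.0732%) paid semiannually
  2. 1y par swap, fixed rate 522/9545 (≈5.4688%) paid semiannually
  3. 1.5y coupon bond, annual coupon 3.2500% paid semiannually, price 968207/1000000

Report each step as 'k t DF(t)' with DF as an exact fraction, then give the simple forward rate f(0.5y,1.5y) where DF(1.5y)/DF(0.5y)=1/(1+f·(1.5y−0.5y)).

step 1 [0.5y] swap r/2=97/2403: DF=(1 − 97/2403·(0))/(1+97/2403) = 2403/2500 ≈ 0.961200
step 2 [1y] swap r/2=261/9545: DF=(1 − 261/9545·(0.961200))/(1+261/9545) = 4739/5000 ≈ 0.947800
step 3 [1.5y] bond c/2=13/800: DF=(968207/1000000 − 13/800·(0.961200+0.947800))/(1+13/800) = 4611/5000 ≈ 0.922200

1 1/2 2403/2500
2 1 4739/5000
3 3/2 4611/5000
f(0.5y,1.5y) = ((2403/2500)/(4611/5000) − 1)/(1) = 65/1537 ≈ 4.2290%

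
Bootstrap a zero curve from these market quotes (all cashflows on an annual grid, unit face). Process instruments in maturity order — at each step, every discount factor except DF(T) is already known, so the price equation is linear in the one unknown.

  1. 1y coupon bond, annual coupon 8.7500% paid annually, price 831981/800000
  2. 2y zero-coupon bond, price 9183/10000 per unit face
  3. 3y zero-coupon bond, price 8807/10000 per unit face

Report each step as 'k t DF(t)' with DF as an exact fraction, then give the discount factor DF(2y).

1 1 9563/10000
2 2 9183/10000
3 3 8807/10000
DF(2y) = 9183/10000 ≈ 0.918300

step 1 [1y] bond c/1=7/80: DF=(831981/800000 − 7/80·(0))/(1+7/80) = 9563/10000 ≈ 0.956300
step 2 [2y] zero: DF = P = 9183/10000 ≈ 0.918300
step 3 [3y] zero: DF = P = 8807/10000 ≈ 0.880700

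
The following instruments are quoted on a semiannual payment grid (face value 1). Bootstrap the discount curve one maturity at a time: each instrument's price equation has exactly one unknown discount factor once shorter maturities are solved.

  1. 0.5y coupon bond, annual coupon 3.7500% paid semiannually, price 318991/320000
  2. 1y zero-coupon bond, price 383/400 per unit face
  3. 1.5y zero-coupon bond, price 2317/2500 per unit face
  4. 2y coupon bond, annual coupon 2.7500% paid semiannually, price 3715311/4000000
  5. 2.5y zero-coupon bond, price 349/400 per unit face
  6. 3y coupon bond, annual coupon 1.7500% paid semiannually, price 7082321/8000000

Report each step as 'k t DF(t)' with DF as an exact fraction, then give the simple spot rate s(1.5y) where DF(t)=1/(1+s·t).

1 1/2 1957/2000
2 1 383/400
3 3/2 2317/2500
4 2 4387/5000
5 5/2 349/400
6 3 1047/1250
s(1.5y) = (1/(2317/2500) − 1)/(3/2) = 122/2317 ≈ 5.2654%

step 1 [0.5y] bond c/2=3/160: DF=(318991/320000 − 3/160·(0))/(1+3/160) = 1957/2000 ≈ 0.978500
step 2 [1y] zero: DF = P = 383/400 ≈ 0.957500
step 3 [1.5y] zero: DF = P = 2317/2500 ≈ 0.926800
step 4 [2y] bond c/2=11/800: DF=(3715311/4000000 − 11/800·(0.978500+0.957500+0.926800))/(1+11/800) = 4387/5000 ≈ 0.877400
step 5 [2.5y] zero: DF = P = 349/400 ≈ 0.872500
step 6 [3y] bond c/2=7/800: DF=(7082321/8000000 − 7/800·(0.978500+0.957500+0.926800+0.877400+0.872500))/(1+7/800) = 1047/1250 ≈ 0.837600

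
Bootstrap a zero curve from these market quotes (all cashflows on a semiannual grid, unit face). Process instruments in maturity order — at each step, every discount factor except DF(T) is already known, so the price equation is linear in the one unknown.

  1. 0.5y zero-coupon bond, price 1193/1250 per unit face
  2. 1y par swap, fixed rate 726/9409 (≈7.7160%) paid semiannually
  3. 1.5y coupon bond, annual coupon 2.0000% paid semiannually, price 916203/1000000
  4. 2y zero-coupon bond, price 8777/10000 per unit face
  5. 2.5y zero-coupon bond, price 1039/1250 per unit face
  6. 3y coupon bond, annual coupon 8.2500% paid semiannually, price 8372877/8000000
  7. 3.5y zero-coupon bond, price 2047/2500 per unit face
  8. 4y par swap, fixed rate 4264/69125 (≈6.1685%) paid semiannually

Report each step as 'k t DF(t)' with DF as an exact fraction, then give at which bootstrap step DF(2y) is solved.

1 1/2 1193/1250
2 1 4637/5000
3 3/2 1777/2000
4 2 8777/10000
5 5/2 1039/1250
6 3 8277/10000
7 7/2 2047/2500
8 4 1967/2500
DF(2y) is solved at step 4

step 1 [0.5y] zero: DF = P = 1193/1250 ≈ 0.954400
step 2 [1y] swap r/2=363/9409: DF=(1 − 363/9409·(0.954400))/(1+363/9409) = 4637/5000 ≈ 0.927400
step 3 [1.5y] bond c/2=1/100: DF=(916203/1000000 − 1/100·(0.954400+0.927400))/(1+1/100) = 1777/2000 ≈ 0.888500
step 4 [2y] zero: DF = P = 8777/10000 ≈ 0.877700
step 5 [2.5y] zero: DF = P = 1039/1250 ≈ 0.831200
step 6 [3y] bond c/2=33/800: DF=(8372877/8000000 − 33/800·(0.954400+0.927400+0.888500+0.877700+0.831200))/(1+33/800) = 8277/10000 ≈ 0.827700
step 7 [3.5y] zero: DF = P = 2047/2500 ≈ 0.818800
step 8 [4y] swap r/2=2132/69125: DF=(1 − 2132/69125·(0.954400+0.927400+0.888500+0.877700+0.831200+0.827700+0.818800))/(1+2132/69125) = 1967/2500 ≈ 0.786800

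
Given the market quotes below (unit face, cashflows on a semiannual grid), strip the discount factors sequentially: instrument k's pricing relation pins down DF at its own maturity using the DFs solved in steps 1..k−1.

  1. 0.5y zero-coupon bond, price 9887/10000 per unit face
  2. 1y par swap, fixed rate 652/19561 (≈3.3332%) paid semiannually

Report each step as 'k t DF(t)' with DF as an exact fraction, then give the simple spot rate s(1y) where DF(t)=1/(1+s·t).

1 1/2 9887/10000
2 1 4837/5000
s(1y) = (1/(4837/5000) − 1)/(1) = 163/4837 ≈ 3.3699%

step 1 [0.5y] zero: DF = P = 9887/10000 ≈ 0.988700
step 2 [1y] swap r/2=326/19561: DF=(1 − 326/19561·(0.988700))/(1+326/19561) = 4837/5000 ≈ 0.967400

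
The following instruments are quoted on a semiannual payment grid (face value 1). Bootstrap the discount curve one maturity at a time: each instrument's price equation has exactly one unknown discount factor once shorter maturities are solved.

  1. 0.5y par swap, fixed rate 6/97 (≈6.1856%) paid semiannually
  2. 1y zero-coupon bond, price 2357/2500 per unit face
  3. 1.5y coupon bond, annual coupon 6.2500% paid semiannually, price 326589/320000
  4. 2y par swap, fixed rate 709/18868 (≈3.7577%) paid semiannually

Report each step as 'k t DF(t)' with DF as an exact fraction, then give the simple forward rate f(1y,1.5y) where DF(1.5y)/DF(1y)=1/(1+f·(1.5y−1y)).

1 1/2 97/100
2 1 2357/2500
3 3/2 9317/10000
4 2 9291/10000
f(1y,1.5y) = ((2357/2500)/(9317/10000) − 1)/(1/2) = 222/9317 ≈ 2.3827%

step 1 [0.5y] swap r/2=3/97: DF=(1 − 3/97·(0))/(1+3/97) = 97/100 ≈ 0.970000
step 2 [1y] zero: DF = P = 2357/2500 ≈ 0.942800
step 3 [1.5y] bond c/2=1/32: DF=(326589/320000 − 1/32·(0.970000+0.942800))/(1+1/32) = 9317/10000 ≈ 0.931700
step 4 [2y] swap r/2=709/37736: DF=(1 − 709/37736·(0.970000+0.942800+0.931700))/(1+709/37736) = 9291/10000 ≈ 0.929100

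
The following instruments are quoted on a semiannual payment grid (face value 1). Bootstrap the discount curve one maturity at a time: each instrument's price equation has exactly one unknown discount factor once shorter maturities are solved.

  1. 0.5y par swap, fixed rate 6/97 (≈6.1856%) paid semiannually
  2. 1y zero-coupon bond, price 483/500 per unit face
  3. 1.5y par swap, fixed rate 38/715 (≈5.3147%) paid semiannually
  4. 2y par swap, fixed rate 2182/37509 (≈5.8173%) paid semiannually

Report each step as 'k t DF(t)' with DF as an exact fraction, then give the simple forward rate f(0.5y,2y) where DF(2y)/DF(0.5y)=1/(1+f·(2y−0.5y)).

step 1 [0.5y] swap r/2=3/97: DF=(1 − 3/97·(0))/(1+3/97) = 97/100 ≈ 0.970000
step 2 [1y] zero: DF = P = 483/500 ≈ 0.966000
step 3 [1.5y] swap r/2=19/715: DF=(1 − 19/715·(0.970000+0.966000))/(1+19/715) = 231/250 ≈ 0.924000
step 4 [2y] swap r/2=1091/37509: DF=(1 − 1091/37509·(0.970000+0.966000+0.924000))/(1+1091/37509) = 8909/10000 ≈ 0.890900

1 1/2 97/100
2 1 483/500
3 3/2 231/250
4 2 8909/10000
f(0.5y,2y) = ((97/100)/(8909/10000) − 1)/(3/2) = 1582/26727 ≈ 5.9191%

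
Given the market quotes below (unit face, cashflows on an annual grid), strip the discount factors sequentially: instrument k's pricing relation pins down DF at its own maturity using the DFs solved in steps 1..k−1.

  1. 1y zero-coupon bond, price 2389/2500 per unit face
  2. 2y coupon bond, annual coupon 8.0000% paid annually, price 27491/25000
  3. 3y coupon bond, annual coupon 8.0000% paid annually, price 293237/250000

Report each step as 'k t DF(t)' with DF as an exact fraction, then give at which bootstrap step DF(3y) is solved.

1 1 2389/2500
2 2 4737/5000
3 3 9451/10000
DF(3y) is solved at step 3

step 1 [1y] zero: DF = P = 2389/2500 ≈ 0.955600
step 2 [2y] bond c/1=2/25: DF=(27491/25000 − 2/25·(0.955600))/(1+2/25) = 4737/5000 ≈ 0.947400
step 3 [3y] bond c/1=2/25: DF=(293237/250000 − 2/25·(0.955600+0.947400))/(1+2/25) = 9451/10000 ≈ 0.945100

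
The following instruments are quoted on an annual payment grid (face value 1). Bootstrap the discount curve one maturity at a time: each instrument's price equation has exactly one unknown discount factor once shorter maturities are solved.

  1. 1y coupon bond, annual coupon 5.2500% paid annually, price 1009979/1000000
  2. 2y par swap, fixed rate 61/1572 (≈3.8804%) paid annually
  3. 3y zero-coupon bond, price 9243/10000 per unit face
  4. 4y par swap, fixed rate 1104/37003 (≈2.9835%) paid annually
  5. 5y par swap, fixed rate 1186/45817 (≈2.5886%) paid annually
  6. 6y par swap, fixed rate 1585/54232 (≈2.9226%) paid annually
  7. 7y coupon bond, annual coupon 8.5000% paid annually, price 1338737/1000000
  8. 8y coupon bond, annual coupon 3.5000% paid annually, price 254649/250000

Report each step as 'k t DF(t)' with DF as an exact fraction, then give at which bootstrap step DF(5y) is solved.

step 1 [1y] bond c/1=21/400: DF=(1009979/1000000 − 21/400·(0))/(1+21/400) = 2399/2500 ≈ 0.959600
step 2 [2y] swap r/1=61/1572: DF=(1 − 61/1572·(0.959600))/(1+61/1572) = 2317/2500 ≈ 0.926800
step 3 [3y] zero: DF = P = 9243/10000 ≈ 0.924300
step 4 [4y] swap r/1=1104/37003: DF=(1 − 1104/37003·(0.959600+0.926800+0.924300))/(1+1104/37003) = 556/625 ≈ 0.889600
step 5 [5y] swap r/1=1186/45817: DF=(1 − 1186/45817·(0.959600+0.926800+0.924300+0.889600))/(1+1186/45817) = 4407/5000 ≈ 0.881400
step 6 [6y] swap r/1=1585/54232: DF=(1 − 1585/54232·(0.959600+0.926800+0.924300+0.889600+0.881400))/(1+1585/54232) = 1683/2000 ≈ 0.841500
step 7 [7y] bond c/1=17/200: DF=(1338737/1000000 − 17/200·(0.959600+0.926800+0.924300+0.889600+0.881400+0.841500))/(1+17/200) = 809/1000 ≈ 0.809000
step 8 [8y] bond c/1=7/200: DF=(254649/250000 − 7/200·(0.959600+0.926800+0.924300+0.889600+0.881400+0.841500+0.809000))/(1+7/200) = 3867/5000 ≈ 0.773400

1 1 2399/2500
2 2 2317/2500
3 3 9243/10000
4 4 556/625
5 5 4407/5000
6 6 1683/2000
7 7 809/1000
8 8 3867/5000
DF(5y) is solved at step 5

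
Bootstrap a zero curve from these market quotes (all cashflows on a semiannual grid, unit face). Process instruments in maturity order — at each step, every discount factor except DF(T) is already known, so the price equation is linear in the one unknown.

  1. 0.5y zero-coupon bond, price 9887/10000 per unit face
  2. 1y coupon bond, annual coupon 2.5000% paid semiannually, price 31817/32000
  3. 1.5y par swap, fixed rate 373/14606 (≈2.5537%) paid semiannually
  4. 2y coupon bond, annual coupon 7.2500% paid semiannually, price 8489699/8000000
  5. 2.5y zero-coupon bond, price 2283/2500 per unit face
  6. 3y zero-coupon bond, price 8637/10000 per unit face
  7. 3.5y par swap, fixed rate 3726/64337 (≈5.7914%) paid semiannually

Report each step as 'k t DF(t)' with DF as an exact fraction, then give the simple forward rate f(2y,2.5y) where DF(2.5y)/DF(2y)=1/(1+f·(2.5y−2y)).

step 1 [0.5y] zero: DF = P = 9887/10000 ≈ 0.988700
step 2 [1y] bond c/2=1/80: DF=(31817/32000 − 1/80·(0.988700))/(1+1/80) = 4849/5000 ≈ 0.969800
step 3 [1.5y] swap r/2=373/29212: DF=(1 − 373/29212·(0.988700+0.969800))/(1+373/29212) = 9627/10000 ≈ 0.962700
step 4 [2y] bond c/2=29/800: DF=(8489699/8000000 − 29/800·(0.988700+0.969800+0.962700))/(1+29/800) = 9219/10000 ≈ 0.921900
step 5 [2.5y] zero: DF = P = 2283/2500 ≈ 0.913200
step 6 [3y] zero: DF = P = 8637/10000 ≈ 0.863700
step 7 [3.5y] swap r/2=1863/64337: DF=(1 − 1863/64337·(0.988700+0.969800+0.962700+0.921900+0.913200+0.863700))/(1+1863/64337) = 8137/10000 ≈ 0.813700

1 1/2 9887/10000
2 1 4849/5000
3 3/2 9627/10000
4 2 9219/10000
5 5/2 2283/2500
6 3 8637/10000
7 7/2 8137/10000
f(2y,2.5y) = ((9219/10000)/(2283/2500) − 1)/(1/2) = 29/1522 ≈ 1.9054%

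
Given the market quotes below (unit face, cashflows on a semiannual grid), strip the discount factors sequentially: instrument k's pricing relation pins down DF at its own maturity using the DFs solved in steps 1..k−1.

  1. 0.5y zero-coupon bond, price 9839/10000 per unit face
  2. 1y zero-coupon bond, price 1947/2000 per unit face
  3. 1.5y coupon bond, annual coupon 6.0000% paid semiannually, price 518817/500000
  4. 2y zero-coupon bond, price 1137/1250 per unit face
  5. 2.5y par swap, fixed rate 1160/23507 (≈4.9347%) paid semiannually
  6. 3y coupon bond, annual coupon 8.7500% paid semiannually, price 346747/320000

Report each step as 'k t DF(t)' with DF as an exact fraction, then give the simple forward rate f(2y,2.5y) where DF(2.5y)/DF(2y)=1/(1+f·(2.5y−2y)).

step 1 [0.5y] zero: DF = P = 9839/10000 ≈ 0.983900
step 2 [1y] zero: DF = P = 1947/2000 ≈ 0.973500
step 3 [1.5y] bond c/2=3/100: DF=(518817/500000 − 3/100·(0.983900+0.973500))/(1+3/100) = 594/625 ≈ 0.950400
step 4 [2y] zero: DF = P = 1137/1250 ≈ 0.909600
step 5 [2.5y] swap r/2=580/23507: DF=(1 − 580/23507·(0.983900+0.973500+0.950400+0.909600))/(1+580/23507) = 221/250 ≈ 0.884000
step 6 [3y] bond c/2=7/160: DF=(346747/320000 − 7/160·(0.983900+0.973500+0.950400+0.909600+0.884000))/(1+7/160) = 8411/10000 ≈ 0.841100

1 1/2 9839/10000
2 1 1947/2000
3 3/2 594/625
4 2 1137/1250
5 5/2 221/250
6 3 8411/10000
f(2y,2.5y) = ((1137/1250)/(221/250) − 1)/(1/2) = 64/1105 ≈ 5.7919%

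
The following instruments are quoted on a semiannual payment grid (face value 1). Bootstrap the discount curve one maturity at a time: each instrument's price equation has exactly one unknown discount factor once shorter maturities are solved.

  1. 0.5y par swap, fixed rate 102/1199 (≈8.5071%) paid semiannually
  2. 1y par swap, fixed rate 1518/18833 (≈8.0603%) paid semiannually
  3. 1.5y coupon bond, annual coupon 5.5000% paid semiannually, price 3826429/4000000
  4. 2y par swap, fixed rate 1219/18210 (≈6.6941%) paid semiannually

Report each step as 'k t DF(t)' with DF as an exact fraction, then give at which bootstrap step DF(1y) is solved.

1 1/2 1199/1250
2 1 9241/10000
3 3/2 4403/5000
4 2 8781/10000
DF(1y) is solved at step 2

step 1 [0.5y] swap r/2=51/1199: DF=(1 − 51/1199·(0))/(1+51/1199) = 1199/1250 ≈ 0.959200
step 2 [1y] swap r/2=759/18833: DF=(1 − 759/18833·(0.959200))/(1+759/18833) = 9241/10000 ≈ 0.924100
step 3 [1.5y] bond c/2=11/400: DF=(3826429/4000000 − 11/400·(0.959200+0.924100))/(1+11/400) = 4403/5000 ≈ 0.880600
step 4 [2y] swap r/2=1219/36420: DF=(1 − 1219/36420·(0.959200+0.924100+0.880600))/(1+1219/36420) = 8781/10000 ≈ 0.878100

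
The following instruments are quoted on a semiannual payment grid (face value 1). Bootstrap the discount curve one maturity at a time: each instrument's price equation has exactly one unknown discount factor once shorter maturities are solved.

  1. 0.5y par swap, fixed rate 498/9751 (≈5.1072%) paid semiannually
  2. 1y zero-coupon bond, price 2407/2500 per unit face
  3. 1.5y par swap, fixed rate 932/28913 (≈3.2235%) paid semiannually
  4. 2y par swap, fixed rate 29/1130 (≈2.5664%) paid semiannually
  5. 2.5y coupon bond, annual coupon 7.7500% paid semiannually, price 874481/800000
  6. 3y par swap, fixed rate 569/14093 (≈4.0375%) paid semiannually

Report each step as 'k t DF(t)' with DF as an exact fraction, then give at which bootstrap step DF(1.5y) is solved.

1 1/2 9751/10000
2 1 2407/2500
3 3/2 4767/5000
4 2 9507/10000
5 5/2 909/1000
6 3 4431/5000
DF(1.5y) is solved at step 3

step 1 [0.5y] swap r/2=249/9751: DF=(1 − 249/9751·(0))/(1+249/9751) = 9751/10000 ≈ 0.975100
step 2 [1y] zero: DF = P = 2407/2500 ≈ 0.962800
step 3 [1.5y] swap r/2=466/28913: DF=(1 − 466/28913·(0.975100+0.962800))/(1+466/28913) = 4767/5000 ≈ 0.953400
step 4 [2y] swap r/2=29/2260: DF=(1 − 29/2260·(0.975100+0.962800+0.953400))/(1+29/2260) = 9507/10000 ≈ 0.950700
step 5 [2.5y] bond c/2=31/800: DF=(874481/800000 − 31/800·(0.975100+0.962800+0.953400+0.950700))/(1+31/800) = 909/1000 ≈ 0.909000
step 6 [3y] swap r/2=569/28186: DF=(1 − 569/28186·(0.975100+0.962800+0.953400+0.950700+0.909000))/(1+569/28186) = 4431/5000 ≈ 0.886200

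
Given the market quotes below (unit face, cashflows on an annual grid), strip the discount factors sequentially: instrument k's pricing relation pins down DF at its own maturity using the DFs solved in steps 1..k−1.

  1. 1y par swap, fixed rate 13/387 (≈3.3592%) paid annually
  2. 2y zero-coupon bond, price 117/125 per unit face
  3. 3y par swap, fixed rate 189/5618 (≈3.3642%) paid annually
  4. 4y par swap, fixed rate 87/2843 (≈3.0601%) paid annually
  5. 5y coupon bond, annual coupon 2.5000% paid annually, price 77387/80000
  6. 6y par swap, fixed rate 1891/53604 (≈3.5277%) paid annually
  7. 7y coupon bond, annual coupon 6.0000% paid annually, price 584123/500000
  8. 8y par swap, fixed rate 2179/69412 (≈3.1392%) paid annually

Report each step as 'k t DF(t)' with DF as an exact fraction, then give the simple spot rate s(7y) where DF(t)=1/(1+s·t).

step 1 [1y] swap r/1=13/387: DF=(1 − 13/387·(0))/(1+13/387) = 387/400 ≈ 0.967500
step 2 [2y] zero: DF = P = 117/125 ≈ 0.936000
step 3 [3y] swap r/1=189/5618: DF=(1 − 189/5618·(0.967500+0.936000))/(1+189/5618) = 1811/2000 ≈ 0.905500
step 4 [4y] swap r/1=87/2843: DF=(1 − 87/2843·(0.967500+0.936000+0.905500))/(1+87/2843) = 8869/10000 ≈ 0.886900
step 5 [5y] bond c/1=1/40: DF=(77387/80000 − 1/40·(0.967500+0.936000+0.905500+0.886900))/(1+1/40) = 1067/1250 ≈ 0.853600
step 6 [6y] swap r/1=1891/53604: DF=(1 − 1891/53604·(0.967500+0.936000+0.905500+0.886900+0.853600))/(1+1891/53604) = 8109/10000 ≈ 0.810900
step 7 [7y] bond c/1=3/50: DF=(584123/500000 − 3/50·(0.967500+0.936000+0.905500+0.886900+0.853600+0.810900))/(1+3/50) = 7987/10000 ≈ 0.798700
step 8 [8y] swap r/1=2179/69412: DF=(1 − 2179/69412·(0.967500+0.936000+0.905500+0.886900+0.853600+0.810900+0.798700))/(1+2179/69412) = 7821/10000 ≈ 0.782100

1 1 387/400
2 2 117/125
3 3 1811/2000
4 4 8869/10000
5 5 1067/1250
6 6 8109/10000
7 7 7987/10000
8 8 7821/10000
s(7y) = (1/(7987/10000) − 1)/(7) = 2013/55909 ≈ 3.6005%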